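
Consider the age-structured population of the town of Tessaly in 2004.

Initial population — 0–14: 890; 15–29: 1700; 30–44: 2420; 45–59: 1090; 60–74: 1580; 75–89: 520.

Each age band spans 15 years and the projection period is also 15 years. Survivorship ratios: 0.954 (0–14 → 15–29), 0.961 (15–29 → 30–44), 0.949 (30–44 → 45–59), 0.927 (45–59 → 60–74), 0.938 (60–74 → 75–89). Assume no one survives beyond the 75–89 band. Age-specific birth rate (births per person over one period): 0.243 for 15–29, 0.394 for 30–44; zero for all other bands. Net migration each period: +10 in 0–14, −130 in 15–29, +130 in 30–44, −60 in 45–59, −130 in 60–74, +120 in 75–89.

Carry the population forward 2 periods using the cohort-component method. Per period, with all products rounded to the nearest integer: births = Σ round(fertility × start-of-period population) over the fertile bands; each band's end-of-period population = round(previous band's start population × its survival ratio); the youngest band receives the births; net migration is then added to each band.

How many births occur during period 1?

1366

Call the groups 1 to 6, youngest first.
— Period 1 —
Births: 1700 × 0.243 = 413  |  2420 × 0.394 = 953 ⇒ total 1366
Group 2: 890 × 0.954 = 849
Group 3: 1700 × 0.961 = 1634
Group 4: 2420 × 0.949 = 2297
Group 5: 1090 × 0.927 = 1010
Group 6: 1580 × 0.938 = 1482
Net migration: Group 1 + 10 → 1376; Group 2 − 130 → 719; Group 3 + 130 → 1764; Group 4 − 60 → 2237; Group 5 − 130 → 880; Group 6 + 120 → 1602
→ [1376, 719, 1764, 2237, 880, 1602]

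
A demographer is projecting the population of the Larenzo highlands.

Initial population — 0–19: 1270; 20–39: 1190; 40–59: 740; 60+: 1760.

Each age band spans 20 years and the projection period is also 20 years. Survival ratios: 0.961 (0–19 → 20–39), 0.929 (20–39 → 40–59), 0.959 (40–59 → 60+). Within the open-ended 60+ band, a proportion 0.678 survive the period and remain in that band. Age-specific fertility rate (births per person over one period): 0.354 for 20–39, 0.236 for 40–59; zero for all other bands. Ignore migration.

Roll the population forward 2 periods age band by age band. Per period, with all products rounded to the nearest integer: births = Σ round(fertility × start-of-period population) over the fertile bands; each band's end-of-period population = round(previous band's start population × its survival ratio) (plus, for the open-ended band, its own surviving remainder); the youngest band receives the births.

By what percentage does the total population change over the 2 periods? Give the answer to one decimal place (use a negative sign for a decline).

-4.2

— Period 1 —
Births: 1190 × 0.354 = 421 ; 740 × 0.236 = 175 — total 596
20–39: 1270 × 0.961 = 1220
40–59: 1190 × 0.929 = 1106
60+: 740 × 0.959 + 1760 × 0.678 = 710 + 1193 = 1903
End of period: [596, 1220, 1106, 1903]
— Period 2 —
Births: 1220 × 0.354 = 432 ; 1106 × 0.236 = 261 — total 693
20–39: 596 × 0.961 = 573
40–59: 1220 × 0.929 = 1133
60+: 1106 × 0.959 + 1903 × 0.678 = 1061 + 1290 = 2351
End of period: [693, 573, 1133, 2351]
Total: 4960 → 4750; change = -210; percentage change = -4.2%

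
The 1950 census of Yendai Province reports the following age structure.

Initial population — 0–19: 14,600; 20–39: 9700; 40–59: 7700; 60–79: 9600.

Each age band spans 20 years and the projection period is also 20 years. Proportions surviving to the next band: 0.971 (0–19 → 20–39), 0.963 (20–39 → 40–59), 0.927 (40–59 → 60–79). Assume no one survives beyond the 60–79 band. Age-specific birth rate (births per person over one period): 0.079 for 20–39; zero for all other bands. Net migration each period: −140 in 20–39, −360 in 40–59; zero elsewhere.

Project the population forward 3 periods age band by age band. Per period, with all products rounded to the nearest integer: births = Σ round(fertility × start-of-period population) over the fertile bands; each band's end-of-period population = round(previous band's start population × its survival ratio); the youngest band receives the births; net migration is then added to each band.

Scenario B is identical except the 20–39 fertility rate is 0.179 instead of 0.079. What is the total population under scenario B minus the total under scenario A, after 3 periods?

[period 1]
Births: 9700 × 0.079 = 766
20–39: 14600 × 0.971 = 14177
40–59: 9700 × 0.963 = 9341
60–79: 7700 × 0.927 = 7138
Net migration: 20–39 − 140 → 14037; 40–59 − 360 → 8981
Population now: 0–19=766, 20–39=14037, 40–59=8981, 60–79=7138
[period 2]
Births: 14037 × 0.079 = 1109
20–39: 766 × 0.971 = 744
40–59: 14037 × 0.963 = 13518
60–79: 8981 × 0.927 = 8325
Net migration: 20–39 − 140 → 604; 40–59 − 360 → 13158
Population now: 0–19=1109, 20–39=604, 40–59=13158, 60–79=8325
[period 3]
Births: 604 × 0.079 = 48
20–39: 1109 × 0.971 = 1077
40–59: 604 × 0.963 = 582
60–79: 13158 × 0.927 = 12197
Net migration: 20–39 − 140 → 937; 40–59 − 360 → 222
Population now: 0–19=48, 20–39=937, 40–59=222, 60–79=12197
Scenario A total after 3 periods: 13404
Scenario B projection —
[period 1]
Births: 9700 × 0.179 = 1736
20–39: 14600 × 0.971 = 14177
40–59: 9700 × 0.963 = 9341
60–79: 7700 × 0.927 = 7138
Net migration: 20–39 − 140 → 14037; 40–59 − 360 → 8981
Population now: 0–19=1736, 20–39=14037, 40–59=8981, 60–79=7138
[period 2]
Births: 14037 × 0.179 = 2513
20–39: 1736 × 0.971 = 1686
40–59: 14037 × 0.963 = 13518
60–79: 8981 × 0.927 = 8325
Net migration: 20–39 − 140 → 1546; 40–59 − 360 → 13158
Population now: 0–19=2513, 20–39=1546, 40–59=13158, 60–79=8325
[period 3]
Births: 1546 × 0.179 = 277
20–39: 2513 × 0.971 = 2440
40–59: 1546 × 0.963 = 1489
60–79: 13158 × 0.927 = 12197
Net migration: 20–39 − 140 → 2300; 40–59 − 360 → 1129
Population now: 0–19=277, 20–39=2300, 40–59=1129, 60–79=12197
Scenario B total after 3 periods: 15903
Difference B − A = 15903 − 13404 = 2499

2499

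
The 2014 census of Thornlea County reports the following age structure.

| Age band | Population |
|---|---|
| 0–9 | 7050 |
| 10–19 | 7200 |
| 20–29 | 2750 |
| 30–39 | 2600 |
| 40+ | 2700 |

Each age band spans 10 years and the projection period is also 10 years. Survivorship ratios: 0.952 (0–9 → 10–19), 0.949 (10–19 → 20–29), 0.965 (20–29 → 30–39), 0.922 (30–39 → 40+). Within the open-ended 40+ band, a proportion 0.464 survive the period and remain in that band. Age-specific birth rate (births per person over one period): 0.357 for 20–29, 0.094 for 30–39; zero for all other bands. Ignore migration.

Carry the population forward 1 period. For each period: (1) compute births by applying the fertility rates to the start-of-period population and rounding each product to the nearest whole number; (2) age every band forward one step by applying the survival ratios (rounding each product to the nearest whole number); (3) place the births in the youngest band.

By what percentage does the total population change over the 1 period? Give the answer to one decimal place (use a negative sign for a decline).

-5.5

Period 1.
Births: 2750 × 0.357 = 982, 2600 × 0.094 = 244 — total 1226
10–19: 7050 × 0.952 = 6712
20–29: 7200 × 0.949 = 6833
30–39: 2750 × 0.965 = 2654
40+: 2600 × 0.922 + 2700 × 0.464 = 2397 + 1253 = 3650
Population now: 0–9=1226, 10–19=6712, 20–29=6833, 30–39=2654, 40+=3650
Total: 22300 → 21075; change = -1225; percentage change = -5.5%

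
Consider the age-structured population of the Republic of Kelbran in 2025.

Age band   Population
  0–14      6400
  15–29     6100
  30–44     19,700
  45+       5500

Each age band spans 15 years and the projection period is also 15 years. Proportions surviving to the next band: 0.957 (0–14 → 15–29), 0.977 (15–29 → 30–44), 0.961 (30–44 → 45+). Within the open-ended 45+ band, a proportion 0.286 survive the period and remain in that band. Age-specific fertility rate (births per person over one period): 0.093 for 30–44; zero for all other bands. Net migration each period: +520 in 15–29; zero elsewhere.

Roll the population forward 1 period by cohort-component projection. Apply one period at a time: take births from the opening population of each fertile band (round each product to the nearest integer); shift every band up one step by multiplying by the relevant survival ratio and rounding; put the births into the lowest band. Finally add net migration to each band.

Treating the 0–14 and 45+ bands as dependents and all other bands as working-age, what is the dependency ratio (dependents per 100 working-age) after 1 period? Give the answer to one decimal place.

177.2

Call the bands 1 to 4, youngest first.
— Period 1 —
Births: 19700 * 0.093 = 1832
Band 2: 6400 * 0.957 = 6125
Band 3: 6100 * 0.977 = 5960
Band 4: 19700 * 0.961 + 5500 * 0.286 = 18932 + 1573 = 20505
Net migration: Band 2 + 520 → 6645
Population now: 0–14=1832, 15–29=6645, 30–44=5960, 45+=20505
Dependents (band 0–14 + band 45+) = 1832 + 20505 = 22337; working-age = 12605; ratio = 22337/12605 × 100 = 177.2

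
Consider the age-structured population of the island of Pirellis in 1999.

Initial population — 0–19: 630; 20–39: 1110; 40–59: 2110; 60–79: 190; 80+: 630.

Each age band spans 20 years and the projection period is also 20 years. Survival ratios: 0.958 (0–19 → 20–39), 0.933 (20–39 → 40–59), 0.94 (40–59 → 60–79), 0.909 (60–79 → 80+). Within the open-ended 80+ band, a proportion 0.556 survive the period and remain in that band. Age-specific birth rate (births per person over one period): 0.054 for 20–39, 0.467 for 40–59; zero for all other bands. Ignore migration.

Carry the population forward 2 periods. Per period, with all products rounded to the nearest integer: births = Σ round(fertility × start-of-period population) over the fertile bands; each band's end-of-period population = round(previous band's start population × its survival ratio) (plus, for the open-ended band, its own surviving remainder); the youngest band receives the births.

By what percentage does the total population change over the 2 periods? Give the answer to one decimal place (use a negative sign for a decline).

(Bands numbered youngest = 1 to oldest = 5.)
Period 1:
Births: 1110 × 0.054 = 60  |  2110 × 0.467 = 985 → total 1045
Band 2: 630 × 0.958 = 604
Band 3: 1110 × 0.933 = 1036
Band 4: 2110 × 0.94 = 1983
Band 5: 190 × 0.909 + 630 × 0.556 = 173 + 350 = 523
End of period: [1045, 604, 1036, 1983, 523]
Period 2:
Births: 604 × 0.054 = 33  |  1036 × 0.467 = 484 → total 517
Band 2: 1045 × 0.958 = 1001
Band 3: 604 × 0.933 = 564
Band 4: 1036 × 0.94 = 974
Band 5: 1983 × 0.909 + 523 × 0.556 = 1803 + 291 = 2094
End of period: [517, 1001, 564, 974, 2094]
Total: 4670 → 5150; change = 480; percentage change = 10.3%

10.3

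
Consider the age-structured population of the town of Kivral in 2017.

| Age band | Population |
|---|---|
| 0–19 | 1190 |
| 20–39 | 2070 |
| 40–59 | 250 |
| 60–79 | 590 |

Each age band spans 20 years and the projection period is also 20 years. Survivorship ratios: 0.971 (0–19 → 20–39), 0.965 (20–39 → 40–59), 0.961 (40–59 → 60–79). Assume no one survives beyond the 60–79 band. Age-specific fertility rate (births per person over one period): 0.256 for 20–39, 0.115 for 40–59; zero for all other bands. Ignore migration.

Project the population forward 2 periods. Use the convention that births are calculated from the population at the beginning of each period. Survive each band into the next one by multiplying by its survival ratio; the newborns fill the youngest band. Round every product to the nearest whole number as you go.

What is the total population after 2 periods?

4104

(Bands numbered youngest = 1 to oldest = 4.)
[period 1]
Births: 2070 * 0.256 = 530 ; 250 * 0.115 = 29 — total 559
Band 2: 1190 * 0.971 = 1155
Band 3: 2070 * 0.965 = 1998
Band 4: 250 * 0.961 = 240
→ [559, 1155, 1998, 240]
[period 2]
Births: 1155 * 0.256 = 296 ; 1998 * 0.115 = 230 — total 526
Band 2: 559 * 0.971 = 543
Band 3: 1155 * 0.965 = 1115
Band 4: 1998 * 0.961 = 1920
→ [526, 543, 1115, 1920]
Total after period 2: 526 + 543 + 1115 + 1920 = 4104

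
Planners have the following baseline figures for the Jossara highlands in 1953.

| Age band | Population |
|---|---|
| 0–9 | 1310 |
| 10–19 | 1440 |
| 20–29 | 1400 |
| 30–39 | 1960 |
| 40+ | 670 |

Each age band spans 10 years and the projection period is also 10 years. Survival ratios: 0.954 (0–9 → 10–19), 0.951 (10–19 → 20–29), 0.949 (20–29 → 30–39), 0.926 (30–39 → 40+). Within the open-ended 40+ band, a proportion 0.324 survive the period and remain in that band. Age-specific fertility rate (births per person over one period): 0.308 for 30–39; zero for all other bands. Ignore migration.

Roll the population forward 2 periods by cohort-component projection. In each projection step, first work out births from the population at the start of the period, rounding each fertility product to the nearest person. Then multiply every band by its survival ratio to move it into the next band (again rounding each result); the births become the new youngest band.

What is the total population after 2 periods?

5362

Call the groups 1 to 5, youngest first.
— Period 1 —
Births: 1960 * 0.308 = 604
Group 2: 1310 * 0.954 = 1250
Group 3: 1440 * 0.951 = 1369
Group 4: 1400 * 0.949 = 1329
Group 5: 1960 * 0.926 + 670 * 0.324 = 1815 + 217 = 2032
→ [604, 1250, 1369, 1329, 2032]
— Period 2 —
Births: 1329 * 0.308 = 409
Group 2: 604 * 0.954 = 576
Group 3: 1250 * 0.951 = 1189
Group 4: 1369 * 0.949 = 1299
Group 5: 1329 * 0.926 + 2032 * 0.324 = 1231 + 658 = 1889
→ [409, 576, 1189, 1299, 1889]
Total after period 2: 409 + 576 + 1189 + 1299 + 1889 = 5362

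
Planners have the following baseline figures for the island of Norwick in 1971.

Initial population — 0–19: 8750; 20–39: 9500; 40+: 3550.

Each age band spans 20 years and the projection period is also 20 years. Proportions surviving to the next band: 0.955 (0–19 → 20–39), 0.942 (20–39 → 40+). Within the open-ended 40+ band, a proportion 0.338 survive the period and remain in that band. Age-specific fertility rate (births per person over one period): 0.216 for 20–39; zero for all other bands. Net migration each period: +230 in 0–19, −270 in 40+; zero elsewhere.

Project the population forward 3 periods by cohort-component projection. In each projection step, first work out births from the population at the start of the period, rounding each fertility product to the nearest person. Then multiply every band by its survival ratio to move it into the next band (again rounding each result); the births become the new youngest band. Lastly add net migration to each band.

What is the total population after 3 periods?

8125

Period 1.
Births: 9500 × 0.216 = 2052
20–39: 8750 × 0.955 = 8356
40+: 9500 × 0.942 + 3550 × 0.338 = 8949 + 1200 = 10149
Net migration: 0–19 + 230 → 2282; 40+ − 270 → 9879
Population now: 0–19=2282, 20–39=8356, 40+=9879
Period 2.
Births: 8356 × 0.216 = 1805
20–39: 2282 × 0.955 = 2179
40+: 8356 × 0.942 + 9879 × 0.338 = 7871 + 3339 = 11210
Net migration: 0–19 + 230 → 2035; 40+ − 270 → 10940
Population now: 0–19=2035, 20–39=2179, 40+=10940
Period 3.
Births: 2179 × 0.216 = 471
20–39: 2035 × 0.955 = 1943
40+: 2179 × 0.942 + 10940 × 0.338 = 2053 + 3698 = 5751
Net migration: 0–19 + 230 → 701; 40+ − 270 → 5481
Population now: 0–19=701, 20–39=1943, 40+=5481
Total after period 3: 701 + 1943 + 5481 = 8125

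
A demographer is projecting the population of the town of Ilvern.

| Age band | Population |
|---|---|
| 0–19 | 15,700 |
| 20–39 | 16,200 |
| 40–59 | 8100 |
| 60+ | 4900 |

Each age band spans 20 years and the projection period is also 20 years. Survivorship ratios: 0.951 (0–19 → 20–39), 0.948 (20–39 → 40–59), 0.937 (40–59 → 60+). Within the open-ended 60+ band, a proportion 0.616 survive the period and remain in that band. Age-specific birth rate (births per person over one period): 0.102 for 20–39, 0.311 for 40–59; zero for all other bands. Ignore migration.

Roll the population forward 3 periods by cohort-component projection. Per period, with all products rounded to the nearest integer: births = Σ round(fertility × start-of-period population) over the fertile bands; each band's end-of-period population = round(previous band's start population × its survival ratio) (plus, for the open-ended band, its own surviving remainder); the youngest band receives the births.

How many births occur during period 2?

Call the groups 1 to 4, youngest first.
— Period 1 —
Births: 16200 × 0.102 = 1652  |  8100 × 0.311 = 2519 — total 4171
Group 2: 15700 × 0.951 = 14931
Group 3: 16200 × 0.948 = 15358
Group 4: 8100 × 0.937 + 4900 × 0.616 = 7590 + 3018 = 10608
End of period: [4171, 14931, 15358, 10608]
— Period 2 —
Births: 14931 × 0.102 = 1523  |  15358 × 0.311 = 4776 — total 6299
Group 2: 4171 × 0.951 = 3967
Group 3: 14931 × 0.948 = 14155
Group 4: 15358 × 0.937 + 10608 × 0.616 = 14390 + 6535 = 20925
End of period: [6299, 3967, 14155, 20925]

6299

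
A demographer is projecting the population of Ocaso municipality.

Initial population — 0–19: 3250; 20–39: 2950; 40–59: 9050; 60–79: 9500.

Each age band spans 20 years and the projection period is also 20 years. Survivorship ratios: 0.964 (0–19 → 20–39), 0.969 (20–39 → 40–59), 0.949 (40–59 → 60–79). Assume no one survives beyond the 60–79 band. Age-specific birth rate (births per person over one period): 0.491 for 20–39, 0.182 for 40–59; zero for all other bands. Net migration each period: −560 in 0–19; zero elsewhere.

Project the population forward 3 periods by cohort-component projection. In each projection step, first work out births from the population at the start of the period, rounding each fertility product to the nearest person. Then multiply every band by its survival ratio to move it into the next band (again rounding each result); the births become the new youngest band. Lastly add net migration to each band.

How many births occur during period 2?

2058

Numbering the groups 1..4 from youngest to oldest:
— Period 1 —
Births: 2950 × 0.491 = 1448 ; 9050 × 0.182 = 1647 ⇒ total 3095
Group 2: 3250 × 0.964 = 3133
Group 3: 2950 × 0.969 = 2859
Group 4: 9050 × 0.949 = 8588
Net migration: Group 1 − 560 → 2535
Population now: 0–19=2535, 20–39=3133, 40–59=2859, 60–79=8588
— Period 2 —
Births: 3133 × 0.491 = 1538 ; 2859 × 0.182 = 520 ⇒ total 2058
Group 2: 2535 × 0.964 = 2444
Group 3: 3133 × 0.969 = 3036
Group 4: 2859 × 0.949 = 2713
Net migration: Group 1 − 560 → 1498
Population now: 0–19=1498, 20–39=2444, 40–59=3036, 60–79=2713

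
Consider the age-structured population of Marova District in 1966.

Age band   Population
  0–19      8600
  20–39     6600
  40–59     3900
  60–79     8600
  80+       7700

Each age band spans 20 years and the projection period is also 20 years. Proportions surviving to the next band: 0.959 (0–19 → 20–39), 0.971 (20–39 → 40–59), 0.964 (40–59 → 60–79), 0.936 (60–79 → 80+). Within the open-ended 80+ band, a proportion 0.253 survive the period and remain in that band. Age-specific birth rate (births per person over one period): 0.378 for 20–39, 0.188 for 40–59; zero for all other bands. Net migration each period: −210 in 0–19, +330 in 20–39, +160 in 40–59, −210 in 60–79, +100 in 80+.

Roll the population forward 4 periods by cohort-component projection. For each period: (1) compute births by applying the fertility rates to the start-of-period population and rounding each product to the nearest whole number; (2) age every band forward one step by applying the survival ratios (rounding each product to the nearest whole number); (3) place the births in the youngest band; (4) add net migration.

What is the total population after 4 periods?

Period 1.
Births: 6600 * 0.378 = 2495 ; 3900 * 0.188 = 733 — total 3228
20–39: 8600 * 0.959 = 8247
40–59: 6600 * 0.971 = 6409
60–79: 3900 * 0.964 = 3760
80+: 8600 * 0.936 + 7700 * 0.253 = 8050 + 1948 = 9998
Net migration: 0–19 − 210 → 3018; 20–39 + 330 → 8577; 40–59 + 160 → 6569; 60–79 − 210 → 3550; 80+ + 100 → 10098
Population now: 0–19=3018, 20–39=8577, 40–59=6569, 60–79=3550, 80+=10098
Period 2.
Births: 8577 * 0.378 = 3242 ; 6569 * 0.188 = 1235 — total 4477
20–39: 3018 * 0.959 = 2894
40–59: 8577 * 0.971 = 8328
60–79: 6569 * 0.964 = 6333
80+: 3550 * 0.936 + 10098 * 0.253 = 3323 + 2555 = 5878
Net migration: 0–19 − 210 → 4267; 20–39 + 330 → 3224; 40–59 + 160 → 8488; 60–79 − 210 → 6123; 80+ + 100 → 5978
Population now: 0–19=4267, 20–39=3224, 40–59=8488, 60–79=6123, 80+=5978
Period 3.
Births: 3224 * 0.378 = 1219 ; 8488 * 0.188 = 1596 — total 2815
20–39: 4267 * 0.959 = 4092
40–59: 3224 * 0.971 = 3131
60–79: 8488 * 0.964 = 8182
80+: 6123 * 0.936 + 5978 * 0.253 = 5731 + 1512 = 7243
Net migration: 0–19 − 210 → 2605; 20–39 + 330 → 4422; 40–59 + 160 → 3291; 60–79 − 210 → 7972; 80+ + 100 → 7343
Population now: 0–19=2605, 20–39=4422, 40–59=3291, 60–79=7972, 80+=7343
Period 4.
Births: 4422 * 0.378 = 1672 ; 3291 * 0.188 = 619 — total 2291
20–39: 2605 * 0.959 = 2498
40–59: 4422 * 0.971 = 4294
60–79: 3291 * 0.964 = 3173
80+: 7972 * 0.936 + 7343 * 0.253 = 7462 + 1858 = 9320
Net migration: 0–19 − 210 → 2081; 20–39 + 330 → 2828; 40–59 + 160 → 4454; 60–79 − 210 → 2963; 80+ + 100 → 9420
Population now: 0–19=2081, 20–39=2828, 40–59=4454, 60–79=2963, 80+=9420
Total after period 4: 2081 + 2828 + 4454 + 2963 + 9420 = 21746

21746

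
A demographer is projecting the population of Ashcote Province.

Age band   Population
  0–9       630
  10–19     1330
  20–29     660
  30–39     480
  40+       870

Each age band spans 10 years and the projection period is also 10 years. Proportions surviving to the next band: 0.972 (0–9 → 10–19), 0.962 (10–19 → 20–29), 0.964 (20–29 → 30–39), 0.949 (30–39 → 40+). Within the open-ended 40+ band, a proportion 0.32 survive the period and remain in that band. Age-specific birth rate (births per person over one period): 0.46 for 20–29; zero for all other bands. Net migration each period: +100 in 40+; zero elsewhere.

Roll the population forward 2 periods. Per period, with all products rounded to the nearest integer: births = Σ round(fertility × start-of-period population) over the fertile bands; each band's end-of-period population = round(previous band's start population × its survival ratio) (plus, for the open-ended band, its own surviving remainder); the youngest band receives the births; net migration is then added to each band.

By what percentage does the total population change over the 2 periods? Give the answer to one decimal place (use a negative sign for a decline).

-7.4

Call the bands 1 to 5, youngest first.
Period 1.
Births: 660 × 0.46 = 304
Band 2: 630 × 0.972 = 612
Band 3: 1330 × 0.962 = 1279
Band 4: 660 × 0.964 = 636
Band 5: 480 × 0.949 + 870 × 0.32 = 456 + 278 = 734
Net migration: Band 5 + 100 → 834
→ [304, 612, 1279, 636, 834]
Period 2.
Births: 1279 × 0.46 = 588
Band 2: 304 × 0.972 = 295
Band 3: 612 × 0.962 = 589
Band 4: 1279 × 0.964 = 1233
Band 5: 636 × 0.949 + 834 × 0.32 = 604 + 267 = 871
Net migration: Band 5 + 100 → 971
→ [588, 295, 589, 1233, 971]
Total: 3970 → 3676; change = -294; percentage change = -7.4%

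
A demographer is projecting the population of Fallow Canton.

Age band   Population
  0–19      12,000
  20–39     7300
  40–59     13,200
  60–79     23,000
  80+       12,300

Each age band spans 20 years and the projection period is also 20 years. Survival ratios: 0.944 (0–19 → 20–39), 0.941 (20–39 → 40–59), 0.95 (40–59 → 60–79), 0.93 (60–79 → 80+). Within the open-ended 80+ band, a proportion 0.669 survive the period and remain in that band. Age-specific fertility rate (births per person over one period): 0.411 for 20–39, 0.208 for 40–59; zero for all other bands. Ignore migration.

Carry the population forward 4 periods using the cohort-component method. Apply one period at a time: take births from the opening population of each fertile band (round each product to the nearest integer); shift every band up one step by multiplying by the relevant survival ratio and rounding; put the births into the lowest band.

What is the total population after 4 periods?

Period 1.
Births: 7300 × 0.411 = 3000  |  13200 × 0.208 = 2746 — total 5746
20–39: 12000 × 0.944 = 11328
40–59: 7300 × 0.941 = 6869
60–79: 13200 × 0.95 = 12540
80+: 23000 × 0.93 + 12300 × 0.669 = 21390 + 8229 = 29619
Population now: 0–19=5746, 20–39=11328, 40–59=6869, 60–79=12540, 80+=29619
Period 2.
Births: 11328 × 0.411 = 4656  |  6869 × 0.208 = 1429 — total 6085
20–39: 5746 × 0.944 = 5424
40–59: 11328 × 0.941 = 10660
60–79: 6869 × 0.95 = 6526
80+: 12540 × 0.93 + 29619 × 0.669 = 11662 + 19815 = 31477
Population now: 0–19=6085, 20–39=5424, 40–59=10660, 60–79=6526, 80+=31477
Period 3.
Births: 5424 × 0.411 = 2229  |  10660 × 0.208 = 2217 — total 4446
20–39: 6085 × 0.944 = 5744
40–59: 5424 × 0.941 = 5104
60–79: 10660 × 0.95 = 10127
80+: 6526 × 0.93 + 31477 × 0.669 = 6069 + 21058 = 27127
Population now: 0–19=4446, 20–39=5744, 40–59=5104, 60–79=10127, 80+=27127
Period 4.
Births: 5744 × 0.411 = 2361  |  5104 × 0.208 = 1062 — total 3423
20–39: 4446 × 0.944 = 4197
40–59: 5744 × 0.941 = 5405
60–79: 5104 × 0.95 = 4849
80+: 10127 × 0.93 + 27127 × 0.669 = 9418 + 18148 = 27566
Population now: 0–19=3423, 20–39=4197, 40–59=5405, 60–79=4849, 80+=27566
Total after period 4: 3423 + 4197 + 5405 + 4849 + 27566 = 45440

45440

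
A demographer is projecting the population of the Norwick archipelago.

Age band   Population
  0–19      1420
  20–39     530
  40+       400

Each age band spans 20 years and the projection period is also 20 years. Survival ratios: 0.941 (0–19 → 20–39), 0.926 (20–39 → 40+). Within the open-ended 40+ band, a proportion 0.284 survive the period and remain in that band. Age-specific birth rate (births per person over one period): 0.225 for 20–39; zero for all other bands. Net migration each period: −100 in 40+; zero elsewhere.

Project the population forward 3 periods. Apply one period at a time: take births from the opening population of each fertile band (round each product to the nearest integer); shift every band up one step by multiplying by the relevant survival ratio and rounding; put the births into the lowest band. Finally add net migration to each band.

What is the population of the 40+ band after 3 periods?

Let band 1 be 0–19 through band 3 = 40+.
After projecting period 1:
Births: 530 * 0.225 = 119
Band 2: 1420 * 0.941 = 1336
Band 3: 530 * 0.926 + 400 * 0.284 = 491 + 114 = 605
Net migration: Band 3 − 100 → 505
Population now: 0–19=119, 20–39=1336, 40+=505
After projecting period 2:
Births: 1336 * 0.225 = 301
Band 2: 119 * 0.941 = 112
Band 3: 1336 * 0.926 + 505 * 0.284 = 1237 + 143 = 1380
Net migration: Band 3 − 100 → 1280
Population now: 0–19=301, 20–39=112, 40+=1280
After projecting period 3:
Births: 112 * 0.225 = 25
Band 2: 301 * 0.941 = 283
Band 3: 112 * 0.926 + 1280 * 0.284 = 104 + 364 = 468
Net migration: Band 3 − 100 → 368
Population now: 0–19=25, 20–39=283, 40+=368

368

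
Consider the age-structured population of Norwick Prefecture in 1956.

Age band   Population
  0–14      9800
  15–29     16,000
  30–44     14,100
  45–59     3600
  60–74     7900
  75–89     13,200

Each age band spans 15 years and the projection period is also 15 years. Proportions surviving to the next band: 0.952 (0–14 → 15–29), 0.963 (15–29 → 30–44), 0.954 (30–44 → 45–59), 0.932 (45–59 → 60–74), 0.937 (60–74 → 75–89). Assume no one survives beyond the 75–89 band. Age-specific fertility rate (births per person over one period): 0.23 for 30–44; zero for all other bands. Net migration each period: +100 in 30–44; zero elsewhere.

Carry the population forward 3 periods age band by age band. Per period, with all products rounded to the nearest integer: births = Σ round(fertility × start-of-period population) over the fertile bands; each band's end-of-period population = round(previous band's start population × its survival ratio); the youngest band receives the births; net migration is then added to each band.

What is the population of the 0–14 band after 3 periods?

After projecting period 1:
Births: 14100 × 0.23 = 3243
15–29: 9800 × 0.952 = 9330
30–44: 16000 × 0.963 = 15408
45–59: 14100 × 0.954 = 13451
60–74: 3600 × 0.932 = 3355
75–89: 7900 × 0.937 = 7402
Net migration: 30–44 + 100 → 15508
End of period: [3243, 9330, 15508, 13451, 3355, 7402]
After projecting period 2:
Births: 15508 × 0.23 = 3567
15–29: 3243 × 0.952 = 3087
30–44: 9330 × 0.963 = 8985
45–59: 15508 × 0.954 = 14795
60–74: 13451 × 0.932 = 12536
75–89: 3355 × 0.937 = 3144
Net migration: 30–44 + 100 → 9085
End of period: [3567, 3087, 9085, 14795, 12536, 3144]
After projecting period 3:
Births: 9085 × 0.23 = 2090
15–29: 3567 × 0.952 = 3396
30–44: 3087 × 0.963 = 2973
45–59: 9085 × 0.954 = 8667
60–74: 14795 × 0.932 = 13789
75–89: 12536 × 0.937 = 11746
Net migration: 30–44 + 100 → 3073
End of period: [2090, 3396, 3073, 8667, 13789, 11746]

2090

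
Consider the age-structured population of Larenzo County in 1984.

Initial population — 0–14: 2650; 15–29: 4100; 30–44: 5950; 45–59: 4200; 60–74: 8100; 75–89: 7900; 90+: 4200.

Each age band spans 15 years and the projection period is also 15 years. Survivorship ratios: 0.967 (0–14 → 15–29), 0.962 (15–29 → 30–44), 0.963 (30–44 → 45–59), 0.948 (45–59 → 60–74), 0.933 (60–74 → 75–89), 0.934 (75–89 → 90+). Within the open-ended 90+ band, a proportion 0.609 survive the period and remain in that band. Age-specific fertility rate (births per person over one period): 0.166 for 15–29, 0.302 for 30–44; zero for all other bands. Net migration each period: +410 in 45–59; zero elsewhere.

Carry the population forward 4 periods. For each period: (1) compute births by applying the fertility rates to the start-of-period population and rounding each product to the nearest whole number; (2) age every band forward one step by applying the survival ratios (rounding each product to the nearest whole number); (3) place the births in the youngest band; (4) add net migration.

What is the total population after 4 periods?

Let group 1 be 0–14 through group 7 = 90+.
— Period 1 —
Births: 4100 * 0.166 = 681, 5950 * 0.302 = 1797 → 2478
Group 2: 2650 * 0.967 = 2563
Group 3: 4100 * 0.962 = 3944
Group 4: 5950 * 0.963 = 5730
Group 5: 4200 * 0.948 = 3982
Group 6: 8100 * 0.933 = 7557
Group 7: 7900 * 0.934 + 4200 * 0.609 = 7379 + 2558 = 9937
Net migration: Group 4 + 410 → 6140
→ [2478, 2563, 3944, 6140, 3982, 7557, 9937]
— Period 2 —
Births: 2563 * 0.166 = 425, 3944 * 0.302 = 1191 → 1616
Group 2: 2478 * 0.967 = 2396
Group 3: 2563 * 0.962 = 2466
Group 4: 3944 * 0.963 = 3798
Group 5: 6140 * 0.948 = 5821
Group 6: 3982 * 0.933 = 3715
Group 7: 7557 * 0.934 + 9937 * 0.609 = 7058 + 6052 = 13110
Net migration: Group 4 + 410 → 4208
→ [1616, 2396, 2466, 4208, 5821, 3715, 13110]
— Period 3 —
Births: 2396 * 0.166 = 398, 2466 * 0.302 = 745 → 1143
Group 2: 1616 * 0.967 = 1563
Group 3: 2396 * 0.962 = 2305
Group 4: 2466 * 0.963 = 2375
Group 5: 4208 * 0.948 = 3989
Group 6: 5821 * 0.933 = 5431
Group 7: 3715 * 0.934 + 13110 * 0.609 = 3470 + 7984 = 11454
Net migration: Group 4 + 410 → 2785
→ [1143, 1563, 2305, 2785, 3989, 5431, 11454]
— Period 4 —
Births: 1563 * 0.166 = 259, 2305 * 0.302 = 696 → 955
Group 2: 1143 * 0.967 = 1105
Group 3: 1563 * 0.962 = 1504
Group 4: 2305 * 0.963 = 2220
Group 5: 2785 * 0.948 = 2640
Group 6: 3989 * 0.933 = 3722
Group 7: 5431 * 0.934 + 11454 * 0.609 = 5073 + 6975 = 12048
Net migration: Group 4 + 410 → 2630
→ [955, 1105, 1504, 2630, 2640, 3722, 12048]
Total after period 4: 955 + 1105 + 1504 + 2630 + 2640 + 3722 + 12048 = 24604

24604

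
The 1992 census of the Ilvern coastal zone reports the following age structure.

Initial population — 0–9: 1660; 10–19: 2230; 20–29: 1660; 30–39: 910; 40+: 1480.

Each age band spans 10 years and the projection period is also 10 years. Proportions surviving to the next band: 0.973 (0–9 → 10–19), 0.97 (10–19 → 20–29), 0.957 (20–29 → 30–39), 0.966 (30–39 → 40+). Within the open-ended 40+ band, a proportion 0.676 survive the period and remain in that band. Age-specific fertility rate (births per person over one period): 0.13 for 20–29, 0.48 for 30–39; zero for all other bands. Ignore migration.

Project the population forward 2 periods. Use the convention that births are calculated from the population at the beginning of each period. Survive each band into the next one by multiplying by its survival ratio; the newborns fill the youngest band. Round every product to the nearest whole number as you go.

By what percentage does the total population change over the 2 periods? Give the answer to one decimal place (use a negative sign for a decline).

— Period 1 —
Births: 1660 × 0.13 = 216 ; 910 × 0.48 = 437 ⇒ total 653
10–19: 1660 × 0.973 = 1615
20–29: 2230 × 0.97 = 2163
30–39: 1660 × 0.957 = 1589
40+: 910 × 0.966 + 1480 × 0.676 = 879 + 1000 = 1879
Giving 653 / 1615 / 2163 / 1589 / 1879.
— Period 2 —
Births: 2163 × 0.13 = 281 ; 1589 × 0.48 = 763 ⇒ total 1044
10–19: 653 × 0.973 = 635
20–29: 1615 × 0.97 = 1567
30–39: 2163 × 0.957 = 2070
40+: 1589 × 0.966 + 1879 × 0.676 = 1535 + 1270 = 2805
Giving 1044 / 635 / 1567 / 2070 / 2805.
Total: 7940 → 8121; change = 181; percentage change = 2.3%

2.3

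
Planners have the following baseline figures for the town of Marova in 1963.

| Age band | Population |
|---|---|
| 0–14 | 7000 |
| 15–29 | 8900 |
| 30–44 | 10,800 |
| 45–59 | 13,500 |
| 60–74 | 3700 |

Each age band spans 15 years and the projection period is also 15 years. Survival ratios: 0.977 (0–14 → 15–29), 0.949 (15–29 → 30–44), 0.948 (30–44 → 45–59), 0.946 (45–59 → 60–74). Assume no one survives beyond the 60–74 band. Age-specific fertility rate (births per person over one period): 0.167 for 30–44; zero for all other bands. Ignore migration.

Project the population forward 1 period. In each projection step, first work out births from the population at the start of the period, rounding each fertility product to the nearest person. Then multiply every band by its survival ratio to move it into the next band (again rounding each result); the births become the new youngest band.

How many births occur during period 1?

[period 1]
Births: 10800 × 0.167 = 1804
15–29: 7000 × 0.977 = 6839
30–44: 8900 × 0.949 = 8446
45–59: 10800 × 0.948 = 10238
60–74: 13500 × 0.946 = 12771
Giving 1804 / 6839 / 8446 / 10238 / 12771.

1804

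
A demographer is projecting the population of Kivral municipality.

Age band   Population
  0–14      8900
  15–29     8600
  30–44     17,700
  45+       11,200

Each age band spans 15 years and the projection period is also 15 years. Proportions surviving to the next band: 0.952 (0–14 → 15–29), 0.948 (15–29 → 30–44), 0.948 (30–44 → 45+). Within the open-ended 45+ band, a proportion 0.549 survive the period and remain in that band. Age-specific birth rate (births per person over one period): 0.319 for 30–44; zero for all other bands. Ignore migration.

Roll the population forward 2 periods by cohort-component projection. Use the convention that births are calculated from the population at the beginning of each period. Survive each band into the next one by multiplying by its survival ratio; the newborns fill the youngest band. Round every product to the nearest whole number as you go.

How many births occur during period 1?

Call the bands 1 to 4, youngest first.
Period 1.
Births: 17700 × 0.319 = 5646
Band 2: 8900 × 0.952 = 8473
Band 3: 8600 × 0.948 = 8153
Band 4: 17700 × 0.948 + 11200 × 0.549 = 16780 + 6149 = 22929
Giving 5646 / 8473 / 8153 / 22929.

5646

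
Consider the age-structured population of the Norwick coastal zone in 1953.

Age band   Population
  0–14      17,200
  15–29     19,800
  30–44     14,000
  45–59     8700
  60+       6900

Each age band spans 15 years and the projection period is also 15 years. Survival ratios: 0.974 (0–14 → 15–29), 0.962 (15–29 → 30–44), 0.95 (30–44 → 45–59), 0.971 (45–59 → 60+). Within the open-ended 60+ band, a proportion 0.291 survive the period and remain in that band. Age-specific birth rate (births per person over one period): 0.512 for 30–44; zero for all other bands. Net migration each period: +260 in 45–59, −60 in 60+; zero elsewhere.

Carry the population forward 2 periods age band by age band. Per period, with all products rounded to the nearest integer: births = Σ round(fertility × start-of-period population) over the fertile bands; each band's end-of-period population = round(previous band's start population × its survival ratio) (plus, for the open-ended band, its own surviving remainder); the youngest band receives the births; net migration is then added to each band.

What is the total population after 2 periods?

67339

(Bands numbered youngest = 1 to oldest = 5.)
— Period 1 —
Births: 14000 × 0.512 = 7168
Band 2: 17200 × 0.974 = 16753
Band 3: 19800 × 0.962 = 19048
Band 4: 14000 × 0.95 = 13300
Band 5: 8700 × 0.971 + 6900 × 0.291 = 8448 + 2008 = 10456
Net migration: Band 4 + 260 → 13560; Band 5 − 60 → 10396
Population now: 0–14=7168, 15–29=16753, 30–44=19048, 45–59=13560, 60+=10396
— Period 2 —
Births: 19048 × 0.512 = 9753
Band 2: 7168 × 0.974 = 6982
Band 3: 16753 × 0.962 = 16116
Band 4: 19048 × 0.95 = 18096
Band 5: 13560 × 0.971 + 10396 × 0.291 = 13167 + 3025 = 16192
Net migration: Band 4 + 260 → 18356; Band 5 − 60 → 16132
Population now: 0–14=9753, 15–29=6982, 30–44=16116, 45–59=18356, 60+=16132
Total after period 2: 9753 + 6982 + 16116 + 18356 + 16132 = 67339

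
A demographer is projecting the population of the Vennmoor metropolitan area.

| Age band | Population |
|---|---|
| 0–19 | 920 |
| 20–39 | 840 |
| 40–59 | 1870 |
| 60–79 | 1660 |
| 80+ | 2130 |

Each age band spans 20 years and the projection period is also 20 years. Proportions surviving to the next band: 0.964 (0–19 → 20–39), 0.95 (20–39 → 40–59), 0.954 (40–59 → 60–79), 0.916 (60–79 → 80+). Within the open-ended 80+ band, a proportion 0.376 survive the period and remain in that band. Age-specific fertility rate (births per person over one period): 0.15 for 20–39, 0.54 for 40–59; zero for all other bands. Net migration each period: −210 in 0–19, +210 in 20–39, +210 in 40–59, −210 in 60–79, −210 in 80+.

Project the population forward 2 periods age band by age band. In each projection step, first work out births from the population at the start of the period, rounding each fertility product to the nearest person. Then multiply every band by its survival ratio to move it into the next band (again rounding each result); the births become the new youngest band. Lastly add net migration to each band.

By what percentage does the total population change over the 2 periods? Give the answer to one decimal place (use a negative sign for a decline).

— Period 1 —
Births: 840 * 0.15 = 126  |  1870 * 0.54 = 1010 → 1136
20–39: 920 * 0.964 = 887
40–59: 840 * 0.95 = 798
60–79: 1870 * 0.954 = 1784
80+: 1660 * 0.916 + 2130 * 0.376 = 1521 + 801 = 2322
Net migration: 0–19 − 210 → 926; 20–39 + 210 → 1097; 40–59 + 210 → 1008; 60–79 − 210 → 1574; 80+ − 210 → 2112
Population now: 0–19=926, 20–39=1097, 40–59=1008, 60–79=1574, 80+=2112
— Period 2 —
Births: 1097 * 0.15 = 165  |  1008 * 0.54 = 544 → 709
20–39: 926 * 0.964 = 893
40–59: 1097 * 0.95 = 1042
60–79: 1008 * 0.954 = 962
80+: 1574 * 0.916 + 2112 * 0.376 = 1442 + 794 = 2236
Net migration: 0–19 − 210 → 499; 20–39 + 210 → 1103; 40–59 + 210 → 1252; 60–79 − 210 → 752; 80+ − 210 → 2026
Population now: 0–19=499, 20–39=1103, 40–59=1252, 60–79=752, 80+=2026
Total: 7420 → 5632; change = -1788; percentage change = -24.1%

-24.1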